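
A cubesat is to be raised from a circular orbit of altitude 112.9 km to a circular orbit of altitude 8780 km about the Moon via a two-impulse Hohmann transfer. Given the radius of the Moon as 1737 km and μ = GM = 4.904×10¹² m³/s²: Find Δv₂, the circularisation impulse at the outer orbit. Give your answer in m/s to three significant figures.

r₁ = 1737 + 112.9 = 1849.9 km = 1.8499×10⁶ m.
r₂ = 1737 + 8780 = 10517 km = 1.0517×10⁷ m.
Transfer ellipse a_t = (r₁ + r₂)/2 = 6.183×10⁶ m.
At r₁: circular v_c1 = √(μ/r₁) = 1628 m/s; transfer-perilune v_p = √[μ(2/r₁ − 1/a_t)] = 2123 m/s.
At r₂: circular v_c2 = √(μ/r₂) = 682.9 m/s; transfer-apolune v_a = √[μ(2/r₂ − 1/a_t)] = 373.5 m/s.
Δv₂ = v_c2 − v_a = 309.4 m/s.

Δv ≈ 309 m/s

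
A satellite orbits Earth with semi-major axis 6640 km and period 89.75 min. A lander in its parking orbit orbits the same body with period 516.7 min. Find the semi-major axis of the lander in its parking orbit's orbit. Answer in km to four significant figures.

Kepler's third law: a³ ∝ T², so a₂ = a₁ (T₂/T₁)^(2/3).
T₂/T₁ = 5.757, (T₂/T₁)^(2/3) = 3.212.
a₂ = 6640 × 3.212 = 21330 km.

a₂ ≈ 21330 km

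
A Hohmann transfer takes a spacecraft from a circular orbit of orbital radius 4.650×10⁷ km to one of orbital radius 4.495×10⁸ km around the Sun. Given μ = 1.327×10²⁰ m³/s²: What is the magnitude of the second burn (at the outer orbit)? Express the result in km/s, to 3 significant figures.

r₁ = 4.650×10⁷ km = 4.650×10¹⁰ m.
r₂ = 4.495×10⁸ km = 4.495×10¹¹ m.
Transfer ellipse a_t = (r₁ + r₂)/2 = 2.480×10¹¹ m.
At r₁: circular v_c1 = √(μ/r₁) = 53420 m/s; transfer-perihelion v_p = √[μ(2/r₁ − 1/a_t)] = 71920 m/s.
At r₂: circular v_c2 = √(μ/r₂) = 17180 m/s; transfer-aphelion v_a = √[μ(2/r₂ − 1/a_t)] = 7440 m/s.
Δv₂ = v_c2 − v_a = 9742 m/s.
= 9.742 km/s.

Δv ≈ 9.74 km/s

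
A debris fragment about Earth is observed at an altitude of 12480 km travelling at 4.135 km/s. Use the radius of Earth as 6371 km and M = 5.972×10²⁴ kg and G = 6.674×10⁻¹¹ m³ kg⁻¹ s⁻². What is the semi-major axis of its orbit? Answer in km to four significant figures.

μ = GM = 6.674×10⁻¹¹ × 5.972×10²⁴ = 3.986×10¹⁴ m³/s².
r = 6371 + 12480 = 18851 km = 1.885×10⁷ m.
Specific orbital energy ε = v²/2 − μ/r = (4135)²/2 − 3.986×10¹⁴/1.885×10⁷ = -1.259×10⁷ J/kg.
Since ε = −μ/(2a), a = −μ/(2ε) = 1.582×10⁷ m = 15824 km.

a ≈ 15820 km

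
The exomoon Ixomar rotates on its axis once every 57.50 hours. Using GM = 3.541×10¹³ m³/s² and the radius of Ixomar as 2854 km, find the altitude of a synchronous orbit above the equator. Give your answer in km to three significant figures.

h_sync ≈ 30900 km

T = 57.50 hours = 2.070×10⁵ s.
A synchronous orbit has period T, so by Kepler's third law a = (μT²/4π²)^(1/3).
μT²/4π² = 3.541×10¹³ × (2.070×10⁵)² / 39.48 = 3.843×10²² m³.
a = 3.375×10⁷ m = 33747 km.
Altitude h = a − R = 33747 − 2854 = 30893 km.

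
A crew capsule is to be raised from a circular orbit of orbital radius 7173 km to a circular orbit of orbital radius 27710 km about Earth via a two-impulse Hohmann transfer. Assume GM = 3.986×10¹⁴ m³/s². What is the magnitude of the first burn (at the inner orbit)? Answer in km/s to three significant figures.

r₁ = 7173 km = 7.173×10⁶ m.
r₂ = 27710 km = 2.771×10⁷ m.
Transfer ellipse a_t = (r₁ + r₂)/2 = 1.744×10⁷ m.
At r₁: circular v_c1 = √(μ/r₁) = 7454 m/s; transfer-perigee v_p = √[μ(2/r₁ − 1/a_t)] = 9396 m/s.
Δv₁ = v_p − v_c1 = 1942 m/s.
= 1.942 km/s.

Δv ≈ 1.94 km/s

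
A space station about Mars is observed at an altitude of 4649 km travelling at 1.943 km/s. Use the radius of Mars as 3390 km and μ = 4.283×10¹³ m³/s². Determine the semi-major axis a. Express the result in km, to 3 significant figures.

a ≈ 6230 km

r = 3390 + 4649 = 8039.0 km = 8.039×10⁶ m.
Specific orbital energy ε = v²/2 − μ/r = (1943)²/2 − 4.283×10¹³/8.039×10⁶ = -3.440×10⁶ J/kg.
Since ε = −μ/(2a), a = −μ/(2ε) = 6.225×10⁶ m = 6225.0 km.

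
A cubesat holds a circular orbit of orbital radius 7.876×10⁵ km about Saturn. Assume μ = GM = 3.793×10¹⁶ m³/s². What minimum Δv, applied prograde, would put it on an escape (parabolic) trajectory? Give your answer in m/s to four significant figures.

Δv ≈ 2875 m/s

r = 7.876×10⁵ km = 7.876×10⁸ m.
Circular speed v_c = √(μ/r) = 6940 m/s.
Escape speed v_esc = √(2μ/r) = √2 × v_c = 9814 m/s.
Δv = v_esc − v_c = 2875 m/s.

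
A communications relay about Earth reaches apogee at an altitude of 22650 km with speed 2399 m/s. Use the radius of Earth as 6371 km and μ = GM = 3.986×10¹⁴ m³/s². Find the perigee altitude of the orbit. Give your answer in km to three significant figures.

r_a = 6371 + 22650 = 29021 km = 2.902×10⁷ m.
Specific energy ε = v²/2 − μ/r = -1.086×10⁷ J/kg, so a = −μ/(2ε) = 1.836×10⁷ m.
The apsides satisfy r_p + r_a = 2a, so the perigee radius is 2a − r_a = 7.692×10⁶ m = 7691.7 km.
Perigee altitude = 7691.7 − 6371 = 1320.7 km.

perigee altitude ≈ 1320 km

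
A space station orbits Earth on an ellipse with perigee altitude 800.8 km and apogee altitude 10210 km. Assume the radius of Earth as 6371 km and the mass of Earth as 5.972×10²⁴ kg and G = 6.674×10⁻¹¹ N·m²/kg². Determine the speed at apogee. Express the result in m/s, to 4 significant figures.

v ≈ 3810 m/s

μ = GM = 6.674×10⁻¹¹ × 5.972×10²⁴ = 3.986×10¹⁴ m³/s².
r_p = 6371 + 800.8 = 7171.8 km = 7.1718×10⁶ m.
r_a = 6371 + 10210 = 16581 km = 1.6581×10⁷ m.
Semi-major axis a = (r_p + r_a)/2 = 11876 km = 1.188×10⁷ m.
Vis-viva: v² = μ(2/r − 1/a) = 3.986×10¹⁴ × (1.206×10⁻⁷ − 8.420×10⁻⁸) = 1.452×10⁷ m²/s².
v = 3810 m/s.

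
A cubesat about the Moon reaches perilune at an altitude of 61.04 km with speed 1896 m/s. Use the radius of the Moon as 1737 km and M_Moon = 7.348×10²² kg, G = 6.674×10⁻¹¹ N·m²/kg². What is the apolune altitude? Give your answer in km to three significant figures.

apolune altitude ≈ 1740 km

μ = GM = 6.674×10⁻¹¹ × 7.348×10²² = 4.904×10¹² m³/s².
r_p = 1737 + 61.04 = 1798.0 km = 1.798×10⁶ m.
Specific energy ε = v²/2 − μ/r = -9.300×10⁵ J/kg, so a = −μ/(2ε) = 2.636×10⁶ m.
The apsides satisfy r_p + r_a = 2a, so the apolune radius is 2a − r_p = 3.475×10⁶ m = 3474.9 km.
Apolune altitude = 3474.9 − 1737 = 1737.9 km.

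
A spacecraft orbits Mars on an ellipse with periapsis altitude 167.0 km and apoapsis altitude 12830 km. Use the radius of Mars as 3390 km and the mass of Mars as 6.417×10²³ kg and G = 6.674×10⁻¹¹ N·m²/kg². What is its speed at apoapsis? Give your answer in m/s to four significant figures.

μ = GM = 6.674×10⁻¹¹ × 6.417×10²³ = 4.283×10¹³ m³/s².
r_p = 3390 + 167.0 = 3557.0 km = 3.5570×10⁶ m.
r_a = 3390 + 12830 = 16220 km = 1.6220×10⁷ m.
Semi-major axis a = (r_p + r_a)/2 = 9888.5 km = 9.888×10⁶ m.
Vis-viva: v² = μ(2/r − 1/a) = 4.283×10¹³ × (1.233×10⁻⁷ − 1.011×10⁻⁷) = 9.498×10⁵ m²/s².
v = 974.6 m/s.

v ≈ 974.6 m/s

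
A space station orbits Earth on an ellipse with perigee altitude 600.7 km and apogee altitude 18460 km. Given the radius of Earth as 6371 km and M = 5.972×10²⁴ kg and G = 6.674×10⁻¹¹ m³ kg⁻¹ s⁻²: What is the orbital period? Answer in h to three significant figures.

T ≈ 5.54 h

μ = GM = 6.674×10⁻¹¹ × 5.972×10²⁴ = 3.986×10¹⁴ m³/s².
r_p = 6371 + 600.7 = 6971.7 km = 6.9717×10⁶ m.
r_a = 6371 + 18460 = 24831 km = 2.4831×10⁷ m.
Semi-major axis a = (r_p + r_a)/2 = (6971.7 + 24831)/2 = 15901 km = 1.590×10⁷ m.
By Kepler's third law T = 2π√(a³/μ) = 2π × 3.176×10³ = 1.996×10⁴ s.
= 5.543 h.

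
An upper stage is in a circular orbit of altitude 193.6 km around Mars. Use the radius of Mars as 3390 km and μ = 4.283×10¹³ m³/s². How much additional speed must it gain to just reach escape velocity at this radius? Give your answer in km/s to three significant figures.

r = 3390 + 193.6 = 3583.6 km = 3.5836×10⁶ m.
Circular speed v_c = √(μ/r) = 3457 m/s.
Escape speed v_esc = √(2μ/r) = √2 × v_c = 4889 m/s.
Δv = v_esc − v_c = 1432 m/s = 1.432 km/s.

Δv ≈ 1.43 km/s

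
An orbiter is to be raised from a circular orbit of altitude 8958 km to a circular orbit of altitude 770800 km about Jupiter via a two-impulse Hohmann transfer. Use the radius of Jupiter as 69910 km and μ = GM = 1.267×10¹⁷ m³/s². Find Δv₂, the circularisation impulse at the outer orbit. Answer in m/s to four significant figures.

r₁ = 69910 + 8958 = 78868 km = 7.8868×10⁷ m.
r₂ = 69910 + 770800 = 840710 km = 8.4071×10⁸ m.
Transfer ellipse a_t = (r₁ + r₂)/2 = 4.598×10⁸ m.
At r₁: circular v_c1 = √(μ/r₁) = 40080 m/s; transfer-perijove v_p = √[μ(2/r₁ − 1/a_t)] = 54200 m/s.
At r₂: circular v_c2 = √(μ/r₂) = 12280 m/s; transfer-apojove v_a = √[μ(2/r₂ − 1/a_t)] = 5084 m/s.
Δv₂ = v_c2 − v_a = 7192 m/s.

Δv ≈ 7192 m/s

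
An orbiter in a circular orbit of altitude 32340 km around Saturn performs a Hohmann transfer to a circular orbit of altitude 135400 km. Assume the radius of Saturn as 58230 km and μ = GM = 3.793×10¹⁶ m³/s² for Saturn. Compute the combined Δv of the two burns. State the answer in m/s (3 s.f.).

r₁ = 58230 + 32340 = 90570 km = 9.0570×10⁷ m.
r₂ = 58230 + 135400 = 193630 km = 1.9363×10⁸ m.
Transfer ellipse a_t = (r₁ + r₂)/2 = 1.421×10⁸ m.
At r₁: circular v_c1 = √(μ/r₁) = 20460 m/s; transfer-perikrone v_p = √[μ(2/r₁ − 1/a_t)] = 23890 m/s.
Δv₁ = v_p − v_c1 = 3424 m/s.
At r₂: circular v_c2 = √(μ/r₂) = 14000 m/s; transfer-apokrone v_a = √[μ(2/r₂ − 1/a_t)] = 11170 m/s.
Δv₂ = v_c2 − v_a = 2822 m/s.
Total Δv = Δv₁ + Δv₂ = 6246 m/s.

Δv_total ≈ 6250 m/s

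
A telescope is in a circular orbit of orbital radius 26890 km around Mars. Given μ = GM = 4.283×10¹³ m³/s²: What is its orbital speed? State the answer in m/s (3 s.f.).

v ≈ 1260 m/s

r = 26890 km = 2.689×10⁷ m.
For a circular orbit v = √(μ/r) = √(4.283×10¹³ / 2.689×10⁷) = √(1.593×10⁶) = 1262 m/s.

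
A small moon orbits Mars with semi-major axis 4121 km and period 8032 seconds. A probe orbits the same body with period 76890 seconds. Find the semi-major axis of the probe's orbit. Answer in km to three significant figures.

Kepler's third law: a³ ∝ T², so a₂ = a₁ (T₂/T₁)^(2/3).
T₂/T₁ = 9.573, (T₂/T₁)^(2/3) = 4.508.
a₂ = 4121 × 4.508 = 18580 km.

a₂ ≈ 18600 km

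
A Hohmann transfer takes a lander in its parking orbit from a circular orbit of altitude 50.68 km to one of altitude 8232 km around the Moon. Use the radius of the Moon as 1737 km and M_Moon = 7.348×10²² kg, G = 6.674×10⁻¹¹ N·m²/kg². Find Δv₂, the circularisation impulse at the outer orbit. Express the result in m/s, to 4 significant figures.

μ = GM = 6.674×10⁻¹¹ × 7.348×10²² = 4.904×10¹² m³/s².
r₁ = 1737 + 50.68 = 1787.7 km = 1.7877×10⁶ m.
r₂ = 1737 + 8232 = 9969.0 km = 9.9690×10⁶ m.
Transfer ellipse a_t = (r₁ + r₂)/2 = 5.878×10⁶ m.
At r₁: circular v_c1 = √(μ/r₁) = 1656 m/s; transfer-perilune v_p = √[μ(2/r₁ − 1/a_t)] = 2157 m/s.
At r₂: circular v_c2 = √(μ/r₂) = 701.4 m/s; transfer-apolune v_a = √[μ(2/r₂ − 1/a_t)] = 386.8 m/s.
Δv₂ = v_c2 − v_a = 314.6 m/s.

Δv ≈ 314.6 m/s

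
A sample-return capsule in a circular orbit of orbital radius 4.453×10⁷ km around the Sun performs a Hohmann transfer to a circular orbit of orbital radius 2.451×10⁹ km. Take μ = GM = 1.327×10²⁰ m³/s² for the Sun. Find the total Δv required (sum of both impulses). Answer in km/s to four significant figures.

r₁ = 4.453×10⁷ km = 4.453×10¹⁰ m.
r₂ = 2.451×10⁹ km = 2.451×10¹² m.
Transfer ellipse a_t = (r₁ + r₂)/2 = 1.248×10¹² m.
At r₁: circular v_c1 = √(μ/r₁) = 54590 m/s; transfer-perihelion v_p = √[μ(2/r₁ − 1/a_t)] = 76510 m/s.
Δv₁ = v_p − v_c1 = 21920 m/s.
At r₂: circular v_c2 = √(μ/r₂) = 7358 m/s; transfer-aphelion v_a = √[μ(2/r₂ − 1/a_t)] = 1390 m/s.
Δv₂ = v_c2 − v_a = 5968 m/s.
Total Δv = Δv₁ + Δv₂ = 27890 m/s = 27.89 km/s.

Δv_total ≈ 27.89 km/s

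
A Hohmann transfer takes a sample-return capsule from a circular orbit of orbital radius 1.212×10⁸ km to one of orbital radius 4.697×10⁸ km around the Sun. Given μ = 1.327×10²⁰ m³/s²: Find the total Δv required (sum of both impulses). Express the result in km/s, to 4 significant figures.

Δv_total ≈ 14.67 km/s

r₁ = 1.212×10⁸ km = 1.212×10¹¹ m.
r₂ = 4.697×10⁸ km = 4.697×10¹¹ m.
Transfer ellipse a_t = (r₁ + r₂)/2 = 2.954×10¹¹ m.
At r₁: circular v_c1 = √(μ/r₁) = 33090 m/s; transfer-perihelion v_p = √[μ(2/r₁ − 1/a_t)] = 41720 m/s.
Δv₁ = v_p − v_c1 = 8632 m/s.
At r₂: circular v_c2 = √(μ/r₂) = 16810 m/s; transfer-aphelion v_a = √[μ(2/r₂ − 1/a_t)] = 10770 m/s.
Δv₂ = v_c2 − v_a = 6043 m/s.
Total Δv = Δv₁ + Δv₂ = 14670 m/s = 14.67 km/s.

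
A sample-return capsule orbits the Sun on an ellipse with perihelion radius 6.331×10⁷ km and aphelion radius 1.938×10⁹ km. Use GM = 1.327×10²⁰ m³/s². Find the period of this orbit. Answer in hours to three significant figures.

T ≈ 152000 hours

Semi-major axis a = (r_p + r_a)/2 = (6.3310×10⁷ + 1.9380×10⁹)/2 = 1.0007×10⁹ km = 1.001×10¹² m.
By Kepler's third law T = 2π√(a³/μ) = 2π × 8.689×10⁷ = 5.460×10⁸ s.
= 1.517×10⁵ hours.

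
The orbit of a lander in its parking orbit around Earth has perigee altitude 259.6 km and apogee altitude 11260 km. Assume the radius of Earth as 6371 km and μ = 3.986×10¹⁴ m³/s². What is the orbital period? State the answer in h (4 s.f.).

r_p = 6371 + 259.6 = 6630.6 km = 6.6306×10⁶ m.
r_a = 6371 + 11260 = 17631 km = 1.7631×10⁷ m.
Semi-major axis a = (r_p + r_a)/2 = (6630.6 + 17631)/2 = 12131 km = 1.213×10⁷ m.
By Kepler's third law T = 2π√(a³/μ) = 2π × 2.116×10³ = 1.330×10⁴ s.
= 3.694 h.

T ≈ 3.694 h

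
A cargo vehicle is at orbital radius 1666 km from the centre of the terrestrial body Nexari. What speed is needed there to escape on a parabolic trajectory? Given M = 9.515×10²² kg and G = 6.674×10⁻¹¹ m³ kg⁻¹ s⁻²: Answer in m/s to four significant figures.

μ = GM = 6.674×10⁻¹¹ × 9.515×10²² = 6.350×10¹² m³/s².
r = 1666 km = 1.666×10⁶ m.
Escape speed v_esc = √(2μ/r) = √(2 × 6.350×10¹² / 1.666×10⁶) = √(7.623×10⁶) = 2761 m/s.

v_esc ≈ 2761 m/s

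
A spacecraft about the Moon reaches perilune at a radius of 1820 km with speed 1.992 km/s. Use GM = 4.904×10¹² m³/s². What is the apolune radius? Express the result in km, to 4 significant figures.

apolune radius ≈ 5082 km

r_p = 1.820×10⁶ m.
Specific energy ε = v²/2 − μ/r = -7.105×10⁵ J/kg, so a = −μ/(2ε) = 3.451×10⁶ m.
The apsides satisfy r_p + r_a = 2a, so the apolune radius is 2a − r_p = 5.082×10⁶ m = 5082.4 km.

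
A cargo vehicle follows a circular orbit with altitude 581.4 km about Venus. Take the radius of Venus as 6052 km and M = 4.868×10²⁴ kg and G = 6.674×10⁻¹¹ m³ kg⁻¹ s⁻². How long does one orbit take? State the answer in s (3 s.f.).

T ≈ 5960 s

μ = GM = 6.674×10⁻¹¹ × 4.868×10²⁴ = 3.249×10¹⁴ m³/s².
r = 6052 + 581.4 = 6633.4 km = 6.6334×10⁶ m.
Kepler's third law: T = 2π√(r³/μ) = 2π√((6.633×10⁶)³ / 3.249×10¹⁴).
r³/μ = 8.984×10⁵ s², so T = 2π × 9.478×10² = 5.955×10³ s.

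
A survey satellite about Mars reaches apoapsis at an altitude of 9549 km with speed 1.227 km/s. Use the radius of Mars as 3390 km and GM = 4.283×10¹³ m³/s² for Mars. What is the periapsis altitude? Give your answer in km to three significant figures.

r_a = 3390 + 9549 = 12939 km = 1.294×10⁷ m.
Specific energy ε = v²/2 − μ/r = -2.557×10⁶ J/kg, so a = −μ/(2ε) = 8.374×10⁶ m.
The apsides satisfy r_p + r_a = 2a, so the periapsis radius is 2a − r_a = 3.809×10⁶ m = 3808.6 km.
Periapsis altitude = 3808.6 − 3390 = 418.59 km.

periapsis altitude ≈ 419 km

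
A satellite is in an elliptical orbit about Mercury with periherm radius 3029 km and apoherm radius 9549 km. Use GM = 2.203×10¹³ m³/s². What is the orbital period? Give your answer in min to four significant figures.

T ≈ 351.9 min

Semi-major axis a = (r_p + r_a)/2 = (3029.0 + 9549.0)/2 = 6289.0 km = 6.289×10⁶ m.
By Kepler's third law T = 2π√(a³/μ) = 2π × 3.360×10³ = 2.111×10⁴ s.
= 351.9 min.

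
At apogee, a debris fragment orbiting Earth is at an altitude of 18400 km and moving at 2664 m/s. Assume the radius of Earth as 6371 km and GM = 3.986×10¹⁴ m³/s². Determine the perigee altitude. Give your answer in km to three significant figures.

r_a = 6371 + 18400 = 24771 km = 2.477×10⁷ m.
Specific energy ε = v²/2 − μ/r = -1.254×10⁷ J/kg, so a = −μ/(2ε) = 1.589×10⁷ m.
The apsides satisfy r_p + r_a = 2a, so the perigee radius is 2a − r_a = 7.008×10⁶ m = 7007.8 km.
Perigee altitude = 7007.8 − 6371 = 636.81 km.

perigee altitude ≈ 637 km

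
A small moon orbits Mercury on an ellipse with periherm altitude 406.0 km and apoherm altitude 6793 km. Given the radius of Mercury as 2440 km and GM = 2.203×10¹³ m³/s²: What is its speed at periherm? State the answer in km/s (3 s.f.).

v ≈ 3.44 km/s

r_p = 2440 + 406.0 = 2846.0 km = 2.8460×10⁶ m.
r_a = 2440 + 6793 = 9233.0 km = 9.2330×10⁶ m.
Semi-major axis a = (r_p + r_a)/2 = 6039.5 km = 6.040×10⁶ m.
Vis-viva: v² = μ(2/r − 1/a) = 2.203×10¹³ × (7.027×10⁻⁷ − 1.656×10⁻⁷) = 1.183×10⁷ m²/s².
v = 3440 m/s = 3.440 km/s.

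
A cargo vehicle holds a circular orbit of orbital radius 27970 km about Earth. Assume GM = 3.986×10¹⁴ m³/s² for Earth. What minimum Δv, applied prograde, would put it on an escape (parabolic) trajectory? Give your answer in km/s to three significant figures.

Δv ≈ 1.56 km/s

r = 27970 km = 2.797×10⁷ m.
Circular speed v_c = √(μ/r) = 3775 m/s.
Escape speed v_esc = √(2μ/r) = √2 × v_c = 5339 m/s.
Δv = v_esc − v_c = 1564 m/s = 1.564 km/s.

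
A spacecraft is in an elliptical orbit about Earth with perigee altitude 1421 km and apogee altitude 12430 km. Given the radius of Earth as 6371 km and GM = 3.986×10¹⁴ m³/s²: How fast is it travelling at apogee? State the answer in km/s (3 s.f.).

r_p = 6371 + 1421 = 7792.0 km = 7.7920×10⁶ m.
r_a = 6371 + 12430 = 18801 km = 1.8801×10⁷ m.
Semi-major axis a = (r_p + r_a)/2 = 13296 km = 1.330×10⁷ m.
Vis-viva: v² = μ(2/r − 1/a) = 3.986×10¹⁴ × (1.064×10⁻⁷ − 7.521×10⁻⁸) = 1.242×10⁷ m²/s².
v = 3525 m/s = 3.525 km/s.

v ≈ 3.52 km/s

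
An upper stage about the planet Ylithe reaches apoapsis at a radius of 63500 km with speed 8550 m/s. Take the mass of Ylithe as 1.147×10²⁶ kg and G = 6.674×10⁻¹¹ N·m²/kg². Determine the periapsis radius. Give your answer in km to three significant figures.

μ = GM = 6.674×10⁻¹¹ × 1.147×10²⁶ = 7.655×10¹⁵ m³/s².
r_a = 6.350×10⁷ m.
Specific energy ε = v²/2 − μ/r = -8.400×10⁷ J/kg, so a = −μ/(2ε) = 4.557×10⁷ m.
The apsides satisfy r_p + r_a = 2a, so the periapsis radius is 2a − r_a = 2.763×10⁷ m = 27631 km.

periapsis radius ≈ 27600 km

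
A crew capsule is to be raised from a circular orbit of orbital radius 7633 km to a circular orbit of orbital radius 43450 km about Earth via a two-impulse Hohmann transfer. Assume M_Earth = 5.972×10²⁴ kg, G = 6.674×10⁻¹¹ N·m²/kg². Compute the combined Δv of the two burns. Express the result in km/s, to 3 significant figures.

Δv_total ≈ 3.57 km/s

μ = GM = 6.674×10⁻¹¹ × 5.972×10²⁴ = 3.986×10¹⁴ m³/s².
r₁ = 7633 km = 7.633×10⁶ m.
r₂ = 43450 km = 4.345×10⁷ m.
Transfer ellipse a_t = (r₁ + r₂)/2 = 2.554×10⁷ m.
At r₁: circular v_c1 = √(μ/r₁) = 7226 m/s; transfer-perigee v_p = √[μ(2/r₁ − 1/a_t)] = 9425 m/s.
Δv₁ = v_p − v_c1 = 2199 m/s.
At r₂: circular v_c2 = √(μ/r₂) = 3029 m/s; transfer-apogee v_a = √[μ(2/r₂ − 1/a_t)] = 1656 m/s.
Δv₂ = v_c2 − v_a = 1373 m/s.
Total Δv = Δv₁ + Δv₂ = 3572 m/s = 3.572 km/s.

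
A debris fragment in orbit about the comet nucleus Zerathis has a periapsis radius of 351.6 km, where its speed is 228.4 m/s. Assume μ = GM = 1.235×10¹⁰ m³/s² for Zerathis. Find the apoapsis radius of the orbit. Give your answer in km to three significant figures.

r_p = 3.516×10⁵ m.
Specific energy ε = v²/2 − μ/r = -9.042×10³ J/kg, so a = −μ/(2ε) = 6.829×10⁵ m.
The apsides satisfy r_p + r_a = 2a, so the apoapsis radius is 2a − r_p = 1.014×10⁶ m = 1014.3 km.

apoapsis radius ≈ 1010 km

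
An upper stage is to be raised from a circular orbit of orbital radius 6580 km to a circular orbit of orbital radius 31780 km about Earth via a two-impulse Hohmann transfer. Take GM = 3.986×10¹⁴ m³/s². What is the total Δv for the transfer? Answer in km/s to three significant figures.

r₁ = 6580 km = 6.580×10⁶ m.
r₂ = 31780 km = 3.178×10⁷ m.
Transfer ellipse a_t = (r₁ + r₂)/2 = 1.918×10⁷ m.
At r₁: circular v_c1 = √(μ/r₁) = 7783 m/s; transfer-perigee v_p = √[μ(2/r₁ − 1/a_t)] = 10020 m/s.
Δv₁ = v_p − v_c1 = 2235 m/s.
At r₂: circular v_c2 = √(μ/r₂) = 3542 m/s; transfer-apogee v_a = √[μ(2/r₂ − 1/a_t)] = 2074 m/s.
Δv₂ = v_c2 − v_a = 1467 m/s.
Total Δv = Δv₁ + Δv₂ = 3703 m/s = 3.703 km/s.

Δv_total ≈ 3.70 km/s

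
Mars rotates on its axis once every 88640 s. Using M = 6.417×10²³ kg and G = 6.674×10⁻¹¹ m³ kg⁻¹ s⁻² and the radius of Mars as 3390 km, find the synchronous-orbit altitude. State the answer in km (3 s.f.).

h_sync ≈ 17000 km

μ = GM = 6.674×10⁻¹¹ × 6.417×10²³ = 4.283×10¹³ m³/s².
A synchronous orbit has period T, so by Kepler's third law a = (μT²/4π²)^(1/3).
μT²/4π² = 4.283×10¹³ × (8.864×10⁴)² / 39.48 = 8.524×10²¹ m³.
a = 2.043×10⁷ m = 20427 km.
Altitude h = a − R = 20427 − 3390 = 17037 km.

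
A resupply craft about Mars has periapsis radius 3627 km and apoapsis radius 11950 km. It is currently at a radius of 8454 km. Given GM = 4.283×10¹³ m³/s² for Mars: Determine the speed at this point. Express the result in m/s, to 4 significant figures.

v ≈ 2153 m/s

Semi-major axis a = (r_p + r_a)/2 = 7788.5 km = 7.788×10⁶ m.
Vis-viva: v² = μ(2/r − 1/a) = 4.283×10¹³ × (2.366×10⁻⁷ − 1.284×10⁻⁷) = 4.633×10⁶ m²/s².
v = 2153 m/s.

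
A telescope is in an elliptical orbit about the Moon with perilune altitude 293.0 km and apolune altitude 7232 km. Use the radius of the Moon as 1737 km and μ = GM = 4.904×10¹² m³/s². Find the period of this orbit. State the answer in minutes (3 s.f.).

r_p = 1737 + 293.0 = 2030.0 km = 2.0300×10⁶ m.
r_a = 1737 + 7232 = 8969.0 km = 8.9690×10⁶ m.
Semi-major axis a = (r_p + r_a)/2 = (2030.0 + 8969.0)/2 = 5499.5 km = 5.500×10⁶ m.
By Kepler's third law T = 2π√(a³/μ) = 2π × 5.824×10³ = 3.659×10⁴ s.
= 609.9 minutes.

T ≈ 610 minutes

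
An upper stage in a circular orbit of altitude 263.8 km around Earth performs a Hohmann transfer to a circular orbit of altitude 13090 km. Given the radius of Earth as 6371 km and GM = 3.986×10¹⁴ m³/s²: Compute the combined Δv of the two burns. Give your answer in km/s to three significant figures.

r₁ = 6371 + 263.8 = 6634.8 km = 6.6348×10⁶ m.
r₂ = 6371 + 13090 = 19461 km = 1.9461×10⁷ m.
Transfer ellipse a_t = (r₁ + r₂)/2 = 1.305×10⁷ m.
At r₁: circular v_c1 = √(μ/r₁) = 7751 m/s; transfer-perigee v_p = √[μ(2/r₁ − 1/a_t)] = 9466 m/s.
Δv₁ = v_p − v_c1 = 1715 m/s.
At r₂: circular v_c2 = √(μ/r₂) = 4526 m/s; transfer-apogee v_a = √[μ(2/r₂ − 1/a_t)] = 3227 m/s.
Δv₂ = v_c2 − v_a = 1298 m/s.
Total Δv = Δv₁ + Δv₂ = 3014 m/s = 3.014 km/s.

Δv_total ≈ 3.01 km/s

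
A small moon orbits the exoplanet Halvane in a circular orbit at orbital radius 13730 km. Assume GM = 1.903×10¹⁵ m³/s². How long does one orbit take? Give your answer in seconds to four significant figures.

T ≈ 7328 seconds

r = 13730 km = 1.373×10⁷ m.
Kepler's third law: T = 2π√(r³/μ) = 2π√((1.373×10⁷)³ / 1.903×10¹⁵).
r³/μ = 1.360×10⁶ s², so T = 2π × 1.166×10³ = 7.328×10³ s.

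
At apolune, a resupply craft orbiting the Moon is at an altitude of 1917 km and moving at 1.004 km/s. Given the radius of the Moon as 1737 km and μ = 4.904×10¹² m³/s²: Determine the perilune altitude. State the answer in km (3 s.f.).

r_a = 1737 + 1917 = 3654.0 km = 3.654×10⁶ m.
Specific energy ε = v²/2 − μ/r = -8.381×10⁵ J/kg, so a = −μ/(2ε) = 2.926×10⁶ m.
The apsides satisfy r_p + r_a = 2a, so the perilune radius is 2a − r_a = 2.197×10⁶ m = 2197.5 km.
Perilune altitude = 2197.5 − 1737 = 460.45 km.

perilune altitude ≈ 460 km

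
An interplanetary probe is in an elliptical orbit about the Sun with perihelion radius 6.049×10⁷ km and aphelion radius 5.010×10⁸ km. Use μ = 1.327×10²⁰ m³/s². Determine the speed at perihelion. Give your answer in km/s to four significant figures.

v ≈ 62.57 km/s

Semi-major axis a = (r_p + r_a)/2 = 2.8074×10⁸ km = 2.807×10¹¹ m.
Vis-viva: v² = μ(2/r − 1/a) = 1.327×10²⁰ × (3.306×10⁻¹¹ − 3.562×10⁻¹²) = 3.915×10⁹ m²/s².
v = 62570 m/s = 62.57 km/s.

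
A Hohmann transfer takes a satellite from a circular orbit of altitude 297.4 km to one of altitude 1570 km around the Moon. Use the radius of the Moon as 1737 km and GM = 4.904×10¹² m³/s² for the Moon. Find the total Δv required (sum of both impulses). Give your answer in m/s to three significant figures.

r₁ = 1737 + 297.4 = 2034.4 km = 2.0344×10⁶ m.
r₂ = 1737 + 1570 = 3307.0 km = 3.3070×10⁶ m.
Transfer ellipse a_t = (r₁ + r₂)/2 = 2.671×10⁶ m.
At r₁: circular v_c1 = √(μ/r₁) = 1553 m/s; transfer-perilune v_p = √[μ(2/r₁ − 1/a_t)] = 1728 m/s.
Δv₁ = v_p − v_c1 = 175.1 m/s.
At r₂: circular v_c2 = √(μ/r₂) = 1218 m/s; transfer-apolune v_a = √[μ(2/r₂ − 1/a_t)] = 1063 m/s.
Δv₂ = v_c2 − v_a = 154.9 m/s.
Total Δv = Δv₁ + Δv₂ = 330.0 m/s.

Δv_total ≈ 330 m/s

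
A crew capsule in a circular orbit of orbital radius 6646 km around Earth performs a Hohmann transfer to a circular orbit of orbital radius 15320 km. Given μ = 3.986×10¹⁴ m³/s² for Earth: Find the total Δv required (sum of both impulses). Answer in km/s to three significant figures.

r₁ = 6646 km = 6.646×10⁶ m.
r₂ = 15320 km = 1.532×10⁷ m.
Transfer ellipse a_t = (r₁ + r₂)/2 = 1.098×10⁷ m.
At r₁: circular v_c1 = √(μ/r₁) = 7744 m/s; transfer-perigee v_p = √[μ(2/r₁ − 1/a_t)] = 9147 m/s.
Δv₁ = v_p − v_c1 = 1402 m/s.
At r₂: circular v_c2 = √(μ/r₂) = 5101 m/s; transfer-apogee v_a = √[μ(2/r₂ − 1/a_t)] = 3968 m/s.
Δv₂ = v_c2 − v_a = 1133 m/s.
Total Δv = Δv₁ + Δv₂ = 2535 m/s = 2.535 km/s.

Δv_total ≈ 2.54 km/s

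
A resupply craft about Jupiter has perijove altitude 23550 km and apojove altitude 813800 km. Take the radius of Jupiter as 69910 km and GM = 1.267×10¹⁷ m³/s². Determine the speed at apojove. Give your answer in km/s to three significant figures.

r_p = 69910 + 23550 = 93460 km = 9.3460×10⁷ m.
r_a = 69910 + 813800 = 883710 km = 8.8371×10⁸ m.
Semi-major axis a = (r_p + r_a)/2 = 4.8858×10⁵ km = 4.886×10⁸ m.
Vis-viva: v² = μ(2/r − 1/a) = 1.267×10¹⁷ × (2.263×10⁻⁹ − 2.047×10⁻⁹) = 2.743×10⁷ m²/s².
v = 5237 m/s = 5.237 km/s.

v ≈ 5.24 km/s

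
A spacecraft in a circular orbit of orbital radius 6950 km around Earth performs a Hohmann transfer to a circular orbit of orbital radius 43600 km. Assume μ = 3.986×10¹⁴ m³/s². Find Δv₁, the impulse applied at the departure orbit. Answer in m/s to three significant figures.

Δv ≈ 2370 m/s

r₁ = 6950 km = 6.950×10⁶ m.
r₂ = 43600 km = 4.360×10⁷ m.
Transfer ellipse a_t = (r₁ + r₂)/2 = 2.528×10⁷ m.
At r₁: circular v_c1 = √(μ/r₁) = 7573 m/s; transfer-perigee v_p = √[μ(2/r₁ − 1/a_t)] = 9947 m/s.
Δv₁ = v_p − v_c1 = 2373 m/s.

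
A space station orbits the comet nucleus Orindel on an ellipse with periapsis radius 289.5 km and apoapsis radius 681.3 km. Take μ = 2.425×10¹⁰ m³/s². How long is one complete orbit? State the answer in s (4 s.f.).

Semi-major axis a = (r_p + r_a)/2 = (289.50 + 681.30)/2 = 485.40 km = 4.854×10⁵ m.
By Kepler's third law T = 2π√(a³/μ) = 2π × 2.172×10³ = 1.365×10⁴ s.

T ≈ 13650 s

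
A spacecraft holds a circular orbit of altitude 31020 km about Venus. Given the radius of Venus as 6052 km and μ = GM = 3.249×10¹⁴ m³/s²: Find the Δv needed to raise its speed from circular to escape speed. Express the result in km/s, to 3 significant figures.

Δv ≈ 1.23 km/s

r = 6052 + 31020 = 37072 km = 3.7072×10⁷ m.
Circular speed v_c = √(μ/r) = 2960 m/s.
Escape speed v_esc = √(2μ/r) = √2 × v_c = 4187 m/s.
Δv = v_esc − v_c = 1226 m/s = 1.226 km/s.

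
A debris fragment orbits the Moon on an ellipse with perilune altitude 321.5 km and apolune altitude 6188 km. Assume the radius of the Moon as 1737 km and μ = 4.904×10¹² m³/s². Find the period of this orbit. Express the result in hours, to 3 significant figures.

r_p = 1737 + 321.5 = 2058.5 km = 2.0585×10⁶ m.
r_a = 1737 + 6188 = 7925.0 km = 7.9250×10⁶ m.
Semi-major axis a = (r_p + r_a)/2 = (2058.5 + 7925.0)/2 = 4991.8 km = 4.992×10⁶ m.
By Kepler's third law T = 2π√(a³/μ) = 2π × 5.036×10³ = 3.164×10⁴ s.
= 8.790 hours.

T ≈ 8.79 hours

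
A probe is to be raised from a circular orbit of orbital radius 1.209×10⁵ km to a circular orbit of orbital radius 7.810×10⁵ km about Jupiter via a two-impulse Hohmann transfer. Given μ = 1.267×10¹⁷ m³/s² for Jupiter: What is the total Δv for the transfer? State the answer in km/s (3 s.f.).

r₁ = 1.209×10⁵ km = 1.209×10⁸ m.
r₂ = 7.810×10⁵ km = 7.810×10⁸ m.
Transfer ellipse a_t = (r₁ + r₂)/2 = 4.510×10⁸ m.
At r₁: circular v_c1 = √(μ/r₁) = 32370 m/s; transfer-perijove v_p = √[μ(2/r₁ − 1/a_t)] = 42600 m/s.
Δv₁ = v_p − v_c1 = 10230 m/s.
At r₂: circular v_c2 = √(μ/r₂) = 12740 m/s; transfer-apojove v_a = √[μ(2/r₂ − 1/a_t)] = 6595 m/s.
Δv₂ = v_c2 − v_a = 6142 m/s.
Total Δv = Δv₁ + Δv₂ = 16370 m/s = 16.37 km/s.

Δv_total ≈ 16.4 km/s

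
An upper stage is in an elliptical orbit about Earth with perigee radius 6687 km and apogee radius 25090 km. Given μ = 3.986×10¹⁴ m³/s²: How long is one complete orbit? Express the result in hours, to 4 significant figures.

Semi-major axis a = (r_p + r_a)/2 = (6687.0 + 25090)/2 = 15888 km = 1.589×10⁷ m.
By Kepler's third law T = 2π√(a³/μ) = 2π × 3.172×10³ = 1.993×10⁴ s.
= 5.536 hours.

T ≈ 5.536 hours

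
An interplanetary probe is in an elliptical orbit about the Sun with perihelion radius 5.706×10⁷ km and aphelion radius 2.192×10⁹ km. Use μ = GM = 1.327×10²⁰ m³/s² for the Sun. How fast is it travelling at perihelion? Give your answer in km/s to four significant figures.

Semi-major axis a = (r_p + r_a)/2 = 1.1245×10⁹ km = 1.125×10¹² m.
Vis-viva: v² = μ(2/r − 1/a) = 1.327×10²⁰ × (3.505×10⁻¹¹ − 8.893×10⁻¹³) = 4.533×10⁹ m²/s².
v = 67330 m/s = 67.33 km/s.

v ≈ 67.33 km/s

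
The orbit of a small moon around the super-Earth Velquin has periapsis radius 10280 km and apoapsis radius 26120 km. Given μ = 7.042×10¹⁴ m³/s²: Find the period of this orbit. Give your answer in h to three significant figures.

Semi-major axis a = (r_p + r_a)/2 = (10280 + 26120)/2 = 18200 km = 1.820×10⁷ m.
By Kepler's third law T = 2π√(a³/μ) = 2π × 2.926×10³ = 1.838×10⁴ s.
= 5.107 h.

T ≈ 5.11 h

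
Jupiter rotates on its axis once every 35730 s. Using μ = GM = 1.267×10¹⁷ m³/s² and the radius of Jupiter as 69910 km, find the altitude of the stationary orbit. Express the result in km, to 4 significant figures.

A synchronous orbit has period T, so by Kepler's third law a = (μT²/4π²)^(1/3).
μT²/4π² = 1.267×10¹⁷ × (3.573×10⁴)² / 39.48 = 4.097×10²⁴ m³.
a = 1.600×10⁸ m = 1.6002×10⁵ km.
Altitude h = a − R = 1.6002×10⁵ − 69910 = 90105 km.

h_sync ≈ 90110 km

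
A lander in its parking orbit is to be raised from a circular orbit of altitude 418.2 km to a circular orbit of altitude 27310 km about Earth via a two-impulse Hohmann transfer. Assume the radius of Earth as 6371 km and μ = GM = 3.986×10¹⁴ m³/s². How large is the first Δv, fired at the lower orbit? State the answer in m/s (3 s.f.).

Δv ≈ 2220 m/s

r₁ = 6371 + 418.2 = 6789.2 km = 6.7892×10⁶ m.
r₂ = 6371 + 27310 = 33681 km = 3.3681×10⁷ m.
Transfer ellipse a_t = (r₁ + r₂)/2 = 2.024×10⁷ m.
At r₁: circular v_c1 = √(μ/r₁) = 7662 m/s; transfer-perigee v_p = √[μ(2/r₁ − 1/a_t)] = 9886 m/s.
Δv₁ = v_p − v_c1 = 2223 m/s.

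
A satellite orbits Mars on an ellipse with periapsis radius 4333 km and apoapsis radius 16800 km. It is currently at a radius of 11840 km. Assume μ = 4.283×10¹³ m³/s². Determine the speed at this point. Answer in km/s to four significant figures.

Semi-major axis a = (r_p + r_a)/2 = 10566 km = 1.057×10⁷ m.
Vis-viva: v² = μ(2/r − 1/a) = 4.283×10¹³ × (1.689×10⁻⁷ − 9.464×10⁻⁸) = 3.181×10⁶ m²/s².
v = 1784 m/s = 1.784 km/s.

v ≈ 1.784 km/s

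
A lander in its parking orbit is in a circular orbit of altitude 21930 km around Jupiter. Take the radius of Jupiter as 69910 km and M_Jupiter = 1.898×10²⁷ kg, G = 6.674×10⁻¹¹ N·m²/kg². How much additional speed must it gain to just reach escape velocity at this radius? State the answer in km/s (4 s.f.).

Δv ≈ 15.38 km/s

μ = GM = 6.674×10⁻¹¹ × 1.898×10²⁷ = 1.267×10¹⁷ m³/s².
r = 69910 + 21930 = 91840 km = 9.1840×10⁷ m.
Circular speed v_c = √(μ/r) = 37140 m/s.
Escape speed v_esc = √(2μ/r) = √2 × v_c = 52520 m/s.
Δv = v_esc − v_c = 15380 m/s = 15.38 km/s.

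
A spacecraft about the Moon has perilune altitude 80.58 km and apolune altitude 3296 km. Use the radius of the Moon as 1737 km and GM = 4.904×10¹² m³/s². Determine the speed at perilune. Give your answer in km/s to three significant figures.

r_p = 1737 + 80.58 = 1817.6 km = 1.8176×10⁶ m.
r_a = 1737 + 3296 = 5033.0 km = 5.0330×10⁶ m.
Semi-major axis a = (r_p + r_a)/2 = 3425.3 km = 3.425×10⁶ m.
Vis-viva: v² = μ(2/r − 1/a) = 4.904×10¹² × (1.100×10⁻⁶ − 2.919×10⁻⁷) = 3.964×10⁶ m²/s².
v = 1991 m/s = 1.991 km/s.

v ≈ 1.99 km/s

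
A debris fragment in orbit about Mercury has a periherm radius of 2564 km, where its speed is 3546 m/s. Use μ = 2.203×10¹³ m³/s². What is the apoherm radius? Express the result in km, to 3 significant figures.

r_p = 2.564×10⁶ m.
Specific energy ε = v²/2 − μ/r = -2.305×10⁶ J/kg, so a = −μ/(2ε) = 4.779×10⁶ m.
The apsides satisfy r_p + r_a = 2a, so the apoherm radius is 2a − r_p = 6.994×10⁶ m = 6993.5 km.

apoherm radius ≈ 6990 km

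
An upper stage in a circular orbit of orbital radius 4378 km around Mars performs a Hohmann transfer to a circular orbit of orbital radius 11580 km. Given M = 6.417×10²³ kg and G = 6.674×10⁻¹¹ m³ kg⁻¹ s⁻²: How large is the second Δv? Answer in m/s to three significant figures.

Δv ≈ 499 m/s

μ = GM = 6.674×10⁻¹¹ × 6.417×10²³ = 4.283×10¹³ m³/s².
r₁ = 4378 km = 4.378×10⁶ m.
r₂ = 11580 km = 1.158×10⁷ m.
Transfer ellipse a_t = (r₁ + r₂)/2 = 7.979×10⁶ m.
At r₁: circular v_c1 = √(μ/r₁) = 3128 m/s; transfer-periapsis v_p = √[μ(2/r₁ − 1/a_t)] = 3768 m/s.
At r₂: circular v_c2 = √(μ/r₂) = 1923 m/s; transfer-apoapsis v_a = √[μ(2/r₂ − 1/a_t)] = 1425 m/s.
Δv₂ = v_c2 − v_a = 498.6 m/s.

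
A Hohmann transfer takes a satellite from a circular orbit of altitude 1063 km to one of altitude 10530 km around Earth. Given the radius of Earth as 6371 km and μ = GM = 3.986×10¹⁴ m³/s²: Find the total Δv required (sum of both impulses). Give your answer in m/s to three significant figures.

Δv_total ≈ 2370 m/s

r₁ = 6371 + 1063 = 7434.0 km = 7.4340×10⁶ m.
r₂ = 6371 + 10530 = 16901 km = 1.6901×10⁷ m.
Transfer ellipse a_t = (r₁ + r₂)/2 = 1.217×10⁷ m.
At r₁: circular v_c1 = √(μ/r₁) = 7322 m/s; transfer-perigee v_p = √[μ(2/r₁ − 1/a_t)] = 8630 m/s.
Δv₁ = v_p − v_c1 = 1308 m/s.
At r₂: circular v_c2 = √(μ/r₂) = 4856 m/s; transfer-apogee v_a = √[μ(2/r₂ − 1/a_t)] = 3796 m/s.
Δv₂ = v_c2 − v_a = 1060 m/s.
Total Δv = Δv₁ + Δv₂ = 2368 m/s.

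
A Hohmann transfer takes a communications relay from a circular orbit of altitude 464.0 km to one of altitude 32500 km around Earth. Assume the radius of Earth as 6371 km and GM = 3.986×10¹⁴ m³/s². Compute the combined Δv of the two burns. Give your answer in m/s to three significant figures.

Δv_total ≈ 3770 m/s

r₁ = 6371 + 464.0 = 6835.0 km = 6.8350×10⁶ m.
r₂ = 6371 + 32500 = 38871 km = 3.8871×10⁷ m.
Transfer ellipse a_t = (r₁ + r₂)/2 = 2.285×10⁷ m.
At r₁: circular v_c1 = √(μ/r₁) = 7637 m/s; transfer-perigee v_p = √[μ(2/r₁ − 1/a_t)] = 9960 m/s.
Δv₁ = v_p − v_c1 = 2323 m/s.
At r₂: circular v_c2 = √(μ/r₂) = 3202 m/s; transfer-apogee v_a = √[μ(2/r₂ − 1/a_t)] = 1751 m/s.
Δv₂ = v_c2 − v_a = 1451 m/s.
Total Δv = Δv₁ + Δv₂ = 3774 m/s.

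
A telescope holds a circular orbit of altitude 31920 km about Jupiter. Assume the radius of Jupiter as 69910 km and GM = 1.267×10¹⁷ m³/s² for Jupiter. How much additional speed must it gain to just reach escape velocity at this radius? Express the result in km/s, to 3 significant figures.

Δv ≈ 14.6 km/s

r = 69910 + 31920 = 101830 km = 1.0183×10⁸ m.
Circular speed v_c = √(μ/r) = 35270 m/s.
Escape speed v_esc = √(2μ/r) = √2 × v_c = 49880 m/s.
Δv = v_esc − v_c = 14610 m/s = 14.61 km/s.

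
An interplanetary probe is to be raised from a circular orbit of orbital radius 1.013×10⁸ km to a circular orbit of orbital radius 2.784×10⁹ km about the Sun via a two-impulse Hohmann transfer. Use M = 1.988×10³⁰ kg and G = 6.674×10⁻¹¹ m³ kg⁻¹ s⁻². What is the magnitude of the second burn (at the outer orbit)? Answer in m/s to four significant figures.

μ = GM = 6.674×10⁻¹¹ × 1.988×10³⁰ = 1.327×10²⁰ m³/s².
r₁ = 1.013×10⁸ km = 1.013×10¹¹ m.
r₂ = 2.784×10⁹ km = 2.784×10¹² m.
Transfer ellipse a_t = (r₁ + r₂)/2 = 1.443×10¹² m.
At r₁: circular v_c1 = √(μ/r₁) = 36190 m/s; transfer-perihelion v_p = √[μ(2/r₁ − 1/a_t)] = 50270 m/s.
At r₂: circular v_c2 = √(μ/r₂) = 6903 m/s; transfer-aphelion v_a = √[μ(2/r₂ − 1/a_t)] = 1829 m/s.
Δv₂ = v_c2 − v_a = 5074 m/s.

Δv ≈ 5074 m/s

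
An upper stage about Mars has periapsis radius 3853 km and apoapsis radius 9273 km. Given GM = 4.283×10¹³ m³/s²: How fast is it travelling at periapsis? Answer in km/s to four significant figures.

Semi-major axis a = (r_p + r_a)/2 = 6563.0 km = 6.563×10⁶ m.
Vis-viva: v² = μ(2/r − 1/a) = 4.283×10¹³ × (5.191×10⁻⁷ − 1.524×10⁻⁷) = 1.571×10⁷ m²/s².
v = 3963 m/s = 3.963 km/s.

v ≈ 3.963 km/s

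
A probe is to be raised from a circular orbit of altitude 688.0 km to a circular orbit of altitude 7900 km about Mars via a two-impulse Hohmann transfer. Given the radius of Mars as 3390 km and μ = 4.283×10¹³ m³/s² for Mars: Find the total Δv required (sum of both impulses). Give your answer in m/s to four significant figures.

Δv_total ≈ 1216 m/s

r₁ = 3390 + 688.0 = 4078.0 km = 4.0780×10⁶ m.
r₂ = 3390 + 7900 = 11290 km = 1.1290×10⁷ m.
Transfer ellipse a_t = (r₁ + r₂)/2 = 7.684×10⁶ m.
At r₁: circular v_c1 = √(μ/r₁) = 3241 m/s; transfer-periapsis v_p = √[μ(2/r₁ − 1/a_t)] = 3928 m/s.
Δv₁ = v_p − v_c1 = 687.5 m/s.
At r₂: circular v_c2 = √(μ/r₂) = 1948 m/s; transfer-apoapsis v_a = √[μ(2/r₂ − 1/a_t)] = 1419 m/s.
Δv₂ = v_c2 − v_a = 528.8 m/s.
Total Δv = Δv₁ + Δv₂ = 1216 m/s.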